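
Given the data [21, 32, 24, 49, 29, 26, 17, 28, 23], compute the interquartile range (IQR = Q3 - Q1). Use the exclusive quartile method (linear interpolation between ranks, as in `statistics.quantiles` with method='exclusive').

8.5

Step 1: Sort the data: [17, 21, 23, 24, 26, 28, 29, 32, 49]
Step 2: n = 9
Step 3: Using the exclusive quartile method:
  Q1 = 22
  Q2 (median) = 26
  Q3 = 30.5
  IQR = Q3 - Q1 = 30.5 - 22 = 8.5
Step 4: IQR = 8.5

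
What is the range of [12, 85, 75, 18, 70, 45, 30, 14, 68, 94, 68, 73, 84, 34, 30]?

82

Step 1: Identify the maximum value: max = 94
Step 2: Identify the minimum value: min = 12
Step 3: Range = max - min = 94 - 12 = 82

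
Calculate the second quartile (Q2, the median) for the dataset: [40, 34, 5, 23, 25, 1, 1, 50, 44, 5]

24

Step 1: Sort the data: [1, 1, 5, 5, 23, 25, 34, 40, 44, 50]
Step 2: n = 10
Step 3: Q2 is the median. Since n is even, it is the average of the values at positions 5 and 6:
  Q2 = (23 + 25) / 2 = 24
Step 4: Q2 = 24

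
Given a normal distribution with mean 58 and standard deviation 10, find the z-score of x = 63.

0.5

Step 1: Recall the z-score formula: z = (x - mu) / sigma
Step 2: Substitute values: z = (63 - 58) / 10
Step 3: z = 5 / 10 = 0.5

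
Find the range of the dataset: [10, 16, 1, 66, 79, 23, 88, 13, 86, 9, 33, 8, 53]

87

Step 1: Identify the maximum value: max = 88
Step 2: Identify the minimum value: min = 1
Step 3: Range = max - min = 88 - 1 = 87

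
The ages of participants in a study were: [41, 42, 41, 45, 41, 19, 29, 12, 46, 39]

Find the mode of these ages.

41

Step 1: Count the frequency of each value:
  12: appears 1 time(s)
  19: appears 1 time(s)
  29: appears 1 time(s)
  39: appears 1 time(s)
  41: appears 3 time(s)
  42: appears 1 time(s)
  45: appears 1 time(s)
  46: appears 1 time(s)
Step 2: The value 41 appears most frequently (3 times).
Step 3: Mode = 41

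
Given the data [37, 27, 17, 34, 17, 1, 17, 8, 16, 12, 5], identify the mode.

17

Step 1: Count the frequency of each value:
  1: appears 1 time(s)
  5: appears 1 time(s)
  8: appears 1 time(s)
  12: appears 1 time(s)
  16: appears 1 time(s)
  17: appears 3 time(s)
  27: appears 1 time(s)
  34: appears 1 time(s)
  37: appears 1 time(s)
Step 2: The value 17 appears most frequently (3 times).
Step 3: Mode = 17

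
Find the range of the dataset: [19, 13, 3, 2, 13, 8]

17

Step 1: Identify the maximum value: max = 19
Step 2: Identify the minimum value: min = 2
Step 3: Range = max - min = 19 - 2 = 17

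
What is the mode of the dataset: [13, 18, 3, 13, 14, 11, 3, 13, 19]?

13

Step 1: Count the frequency of each value:
  3: appears 2 time(s)
  11: appears 1 time(s)
  13: appears 3 time(s)
  14: appears 1 time(s)
  18: appears 1 time(s)
  19: appears 1 time(s)
Step 2: The value 13 appears most frequently (3 times).
Step 3: Mode = 13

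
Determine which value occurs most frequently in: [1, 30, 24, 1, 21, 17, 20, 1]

1

Step 1: Count the frequency of each value:
  1: appears 3 time(s)
  17: appears 1 time(s)
  20: appears 1 time(s)
  21: appears 1 time(s)
  24: appears 1 time(s)
  30: appears 1 time(s)
Step 2: The value 1 appears most frequently (3 times).
Step 3: Mode = 1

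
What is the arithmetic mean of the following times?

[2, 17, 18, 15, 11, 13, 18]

13.4286

Step 1: Sum all values: 2 + 17 + 18 + 15 + 11 + 13 + 18 = 94
Step 2: Count the number of values: n = 7
Step 3: Mean = sum / n = 94 / 7 = 13.4286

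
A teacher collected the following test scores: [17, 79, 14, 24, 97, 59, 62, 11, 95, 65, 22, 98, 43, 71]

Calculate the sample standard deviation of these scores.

32.1689

Step 1: Compute the mean: 54.0714
Step 2: Sum of squared deviations from the mean: 13452.9286
Step 3: Sample variance = 13452.9286 / 13 = 1034.8407
Step 4: Standard deviation = sqrt(1034.8407) = 32.1689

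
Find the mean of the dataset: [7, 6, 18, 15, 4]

10

Step 1: Sum all values: 7 + 6 + 18 + 15 + 4 = 50
Step 2: Count the number of values: n = 5
Step 3: Mean = sum / n = 50 / 5 = 10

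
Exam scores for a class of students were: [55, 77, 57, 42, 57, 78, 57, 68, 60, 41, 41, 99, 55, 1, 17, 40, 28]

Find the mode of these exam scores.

57

Step 1: Count the frequency of each value:
  1: appears 1 time(s)
  17: appears 1 time(s)
  28: appears 1 time(s)
  40: appears 1 time(s)
  41: appears 2 time(s)
  42: appears 1 time(s)
  55: appears 2 time(s)
  57: appears 3 time(s)
  60: appears 1 time(s)
  68: appears 1 time(s)
  77: appears 1 time(s)
  78: appears 1 time(s)
  99: appears 1 time(s)
Step 2: The value 57 appears most frequently (3 times).
Step 3: Mode = 57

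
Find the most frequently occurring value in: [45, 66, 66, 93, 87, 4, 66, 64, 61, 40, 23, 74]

66

Step 1: Count the frequency of each value:
  4: appears 1 time(s)
  23: appears 1 time(s)
  40: appears 1 time(s)
  45: appears 1 time(s)
  61: appears 1 time(s)
  64: appears 1 time(s)
  66: appears 3 time(s)
  74: appears 1 time(s)
  87: appears 1 time(s)
  93: appears 1 time(s)
Step 2: The value 66 appears most frequently (3 times).
Step 3: Mode = 66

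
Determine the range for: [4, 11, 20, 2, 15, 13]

18

Step 1: Identify the maximum value: max = 20
Step 2: Identify the minimum value: min = 2
Step 3: Range = max - min = 20 - 2 = 18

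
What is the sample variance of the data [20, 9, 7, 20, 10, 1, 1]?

61.9048

Step 1: Compute the mean: (20 + 9 + 7 + 20 + 10 + 1 + 1) / 7 = 9.7143
Step 2: Compute squared deviations from the mean:
  (20 - 9.7143)^2 = 105.7959
  (9 - 9.7143)^2 = 0.5102
  (7 - 9.7143)^2 = 7.3673
  (20 - 9.7143)^2 = 105.7959
  (10 - 9.7143)^2 = 0.0816
  (1 - 9.7143)^2 = 75.9388
  (1 - 9.7143)^2 = 75.9388
Step 3: Sum of squared deviations = 371.4286
Step 4: Sample variance = 371.4286 / 6 = 61.9048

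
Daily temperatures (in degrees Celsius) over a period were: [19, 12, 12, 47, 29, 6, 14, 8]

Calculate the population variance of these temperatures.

161.7344

Step 1: Compute the mean: (19 + 12 + 12 + 47 + 29 + 6 + 14 + 8) / 8 = 18.375
Step 2: Compute squared deviations from the mean:
  (19 - 18.375)^2 = 0.3906
  (12 - 18.375)^2 = 40.6406
  (12 - 18.375)^2 = 40.6406
  (47 - 18.375)^2 = 819.3906
  (29 - 18.375)^2 = 112.8906
  (6 - 18.375)^2 = 153.1406
  (14 - 18.375)^2 = 19.1406
  (8 - 18.375)^2 = 107.6406
Step 3: Sum of squared deviations = 1293.875
Step 4: Population variance = 1293.875 / 8 = 161.7344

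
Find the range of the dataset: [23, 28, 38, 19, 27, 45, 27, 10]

35

Step 1: Identify the maximum value: max = 45
Step 2: Identify the minimum value: min = 10
Step 3: Range = max - min = 45 - 10 = 35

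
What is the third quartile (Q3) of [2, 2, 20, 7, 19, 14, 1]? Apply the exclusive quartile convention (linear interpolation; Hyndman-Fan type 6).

19

Step 1: Sort the data: [1, 2, 2, 7, 14, 19, 20]
Step 2: n = 7
Step 3: Using the exclusive quartile method:
  Q1 = 2
  Q2 (median) = 7
  Q3 = 19
  IQR = Q3 - Q1 = 19 - 2 = 17
Step 4: Q3 = 19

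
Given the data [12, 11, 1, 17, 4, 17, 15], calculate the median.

12

Step 1: Sort the data in ascending order: [1, 4, 11, 12, 15, 17, 17]
Step 2: The number of values is n = 7.
Step 3: Since n is odd, the median is the middle value at position 4: 12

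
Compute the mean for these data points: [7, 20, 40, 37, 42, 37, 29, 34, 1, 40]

28.7

Step 1: Sum all values: 7 + 20 + 40 + 37 + 42 + 37 + 29 + 34 + 1 + 40 = 287
Step 2: Count the number of values: n = 10
Step 3: Mean = sum / n = 287 / 10 = 28.7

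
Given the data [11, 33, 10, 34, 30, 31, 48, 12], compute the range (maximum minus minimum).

38

Step 1: Identify the maximum value: max = 48
Step 2: Identify the minimum value: min = 10
Step 3: Range = max - min = 48 - 10 = 38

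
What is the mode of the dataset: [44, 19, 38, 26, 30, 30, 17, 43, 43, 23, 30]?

30

Step 1: Count the frequency of each value:
  17: appears 1 time(s)
  19: appears 1 time(s)
  23: appears 1 time(s)
  26: appears 1 time(s)
  30: appears 3 time(s)
  38: appears 1 time(s)
  43: appears 2 time(s)
  44: appears 1 time(s)
Step 2: The value 30 appears most frequently (3 times).
Step 3: Mode = 30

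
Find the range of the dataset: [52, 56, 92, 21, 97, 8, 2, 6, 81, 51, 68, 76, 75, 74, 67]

95

Step 1: Identify the maximum value: max = 97
Step 2: Identify the minimum value: min = 2
Step 3: Range = max - min = 97 - 2 = 95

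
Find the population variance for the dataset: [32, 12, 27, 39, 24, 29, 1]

141.9592

Step 1: Compute the mean: (32 + 12 + 27 + 39 + 24 + 29 + 1) / 7 = 23.4286
Step 2: Compute squared deviations from the mean:
  (32 - 23.4286)^2 = 73.4694
  (12 - 23.4286)^2 = 130.6122
  (27 - 23.4286)^2 = 12.7551
  (39 - 23.4286)^2 = 242.4694
  (24 - 23.4286)^2 = 0.3265
  (29 - 23.4286)^2 = 31.0408
  (1 - 23.4286)^2 = 503.0408
Step 3: Sum of squared deviations = 993.7143
Step 4: Population variance = 993.7143 / 7 = 141.9592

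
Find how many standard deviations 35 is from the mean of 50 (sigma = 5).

-3

Step 1: Recall the z-score formula: z = (x - mu) / sigma
Step 2: Substitute values: z = (35 - 50) / 5
Step 3: z = -15 / 5 = -3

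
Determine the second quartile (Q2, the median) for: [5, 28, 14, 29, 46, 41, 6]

28

Step 1: Sort the data: [5, 6, 14, 28, 29, 41, 46]
Step 2: n = 7
Step 3: Q2 is the median. Since n is odd, it is the middle value at position 4: 28
Step 4: Q2 = 28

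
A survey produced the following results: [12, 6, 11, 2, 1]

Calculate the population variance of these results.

20.24

Step 1: Compute the mean: (12 + 6 + 11 + 2 + 1) / 5 = 6.4
Step 2: Compute squared deviations from the mean:
  (12 - 6.4)^2 = 31.36
  (6 - 6.4)^2 = 0.16
  (11 - 6.4)^2 = 21.16
  (2 - 6.4)^2 = 19.36
  (1 - 6.4)^2 = 29.16
Step 3: Sum of squared deviations = 101.2
Step 4: Population variance = 101.2 / 5 = 20.24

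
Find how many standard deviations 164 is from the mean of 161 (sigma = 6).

0.5

Step 1: Recall the z-score formula: z = (x - mu) / sigma
Step 2: Substitute values: z = (164 - 161) / 6
Step 3: z = 3 / 6 = 0.5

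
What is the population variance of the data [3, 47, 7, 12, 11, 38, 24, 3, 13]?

217.358

Step 1: Compute the mean: (3 + 47 + 7 + 12 + 11 + 38 + 24 + 3 + 13) / 9 = 17.5556
Step 2: Compute squared deviations from the mean:
  (3 - 17.5556)^2 = 211.8642
  (47 - 17.5556)^2 = 866.9753
  (7 - 17.5556)^2 = 111.4198
  (12 - 17.5556)^2 = 30.8642
  (11 - 17.5556)^2 = 42.9753
  (38 - 17.5556)^2 = 417.9753
  (24 - 17.5556)^2 = 41.5309
  (3 - 17.5556)^2 = 211.8642
  (13 - 17.5556)^2 = 20.7531
Step 3: Sum of squared deviations = 1956.2222
Step 4: Population variance = 1956.2222 / 9 = 217.358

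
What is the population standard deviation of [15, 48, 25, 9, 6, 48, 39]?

16.6427

Step 1: Compute the mean: 27.1429
Step 2: Sum of squared deviations from the mean: 1938.8571
Step 3: Population variance = 1938.8571 / 7 = 276.9796
Step 4: Standard deviation = sqrt(276.9796) = 16.6427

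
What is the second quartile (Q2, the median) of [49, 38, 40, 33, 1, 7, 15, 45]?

35.5

Step 1: Sort the data: [1, 7, 15, 33, 38, 40, 45, 49]
Step 2: n = 8
Step 3: Q2 is the median. Since n is even, it is the average of the values at positions 4 and 5:
  Q2 = (33 + 38) / 2 = 35.5
Step 4: Q2 = 35.5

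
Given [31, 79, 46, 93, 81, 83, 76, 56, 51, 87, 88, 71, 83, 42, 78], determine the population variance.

347.9556

Step 1: Compute the mean: (31 + 79 + 46 + 93 + 81 + 83 + 76 + 56 + 51 + 87 + 88 + 71 + 83 + 42 + 78) / 15 = 69.6667
Step 2: Compute squared deviations from the mean:
  (31 - 69.6667)^2 = 1495.1111
  (79 - 69.6667)^2 = 87.1111
  (46 - 69.6667)^2 = 560.1111
  (93 - 69.6667)^2 = 544.4444
  (81 - 69.6667)^2 = 128.4444
  (83 - 69.6667)^2 = 177.7778
  (76 - 69.6667)^2 = 40.1111
  (56 - 69.6667)^2 = 186.7778
  (51 - 69.6667)^2 = 348.4444
  (87 - 69.6667)^2 = 300.4444
  (88 - 69.6667)^2 = 336.1111
  (71 - 69.6667)^2 = 1.7778
  (83 - 69.6667)^2 = 177.7778
  (42 - 69.6667)^2 = 765.4444
  (78 - 69.6667)^2 = 69.4444
Step 3: Sum of squared deviations = 5219.3333
Step 4: Population variance = 5219.3333 / 15 = 347.9556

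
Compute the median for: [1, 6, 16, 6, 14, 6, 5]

6

Step 1: Sort the data in ascending order: [1, 5, 6, 6, 6, 14, 16]
Step 2: The number of values is n = 7.
Step 3: Since n is odd, the median is the middle value at position 4: 6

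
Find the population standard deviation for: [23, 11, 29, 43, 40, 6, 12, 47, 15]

14.4487

Step 1: Compute the mean: 25.1111
Step 2: Sum of squared deviations from the mean: 1878.8889
Step 3: Population variance = 1878.8889 / 9 = 208.7654
Step 4: Standard deviation = sqrt(208.7654) = 14.4487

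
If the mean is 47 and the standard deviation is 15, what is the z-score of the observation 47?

0

Step 1: Recall the z-score formula: z = (x - mu) / sigma
Step 2: Substitute values: z = (47 - 47) / 15
Step 3: z = 0 / 15 = 0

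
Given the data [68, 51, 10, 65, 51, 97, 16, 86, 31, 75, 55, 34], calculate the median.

53

Step 1: Sort the data in ascending order: [10, 16, 31, 34, 51, 51, 55, 65, 68, 75, 86, 97]
Step 2: The number of values is n = 12.
Step 3: Since n is even, the median is the average of positions 6 and 7:
  Median = (51 + 55) / 2 = 53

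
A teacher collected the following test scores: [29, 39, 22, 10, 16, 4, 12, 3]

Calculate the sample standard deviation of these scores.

12.495

Step 1: Compute the mean: 16.875
Step 2: Sum of squared deviations from the mean: 1092.875
Step 3: Sample variance = 1092.875 / 7 = 156.125
Step 4: Standard deviation = sqrt(156.125) = 12.495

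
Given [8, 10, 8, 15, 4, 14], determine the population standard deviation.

3.7602

Step 1: Compute the mean: 9.8333
Step 2: Sum of squared deviations from the mean: 84.8333
Step 3: Population variance = 84.8333 / 6 = 14.1389
Step 4: Standard deviation = sqrt(14.1389) = 3.7602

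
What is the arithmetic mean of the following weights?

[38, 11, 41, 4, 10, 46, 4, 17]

21.375

Step 1: Sum all values: 38 + 11 + 41 + 4 + 10 + 46 + 4 + 17 = 171
Step 2: Count the number of values: n = 8
Step 3: Mean = sum / n = 171 / 8 = 21.375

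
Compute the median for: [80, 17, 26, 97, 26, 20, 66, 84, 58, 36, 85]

58

Step 1: Sort the data in ascending order: [17, 20, 26, 26, 36, 58, 66, 80, 84, 85, 97]
Step 2: The number of values is n = 11.
Step 3: Since n is odd, the median is the middle value at position 6: 58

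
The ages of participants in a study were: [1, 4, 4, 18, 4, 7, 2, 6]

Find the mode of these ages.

4

Step 1: Count the frequency of each value:
  1: appears 1 time(s)
  2: appears 1 time(s)
  4: appears 3 time(s)
  6: appears 1 time(s)
  7: appears 1 time(s)
  18: appears 1 time(s)
Step 2: The value 4 appears most frequently (3 times).
Step 3: Mode = 4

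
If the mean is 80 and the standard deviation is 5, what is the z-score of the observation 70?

-2

Step 1: Recall the z-score formula: z = (x - mu) / sigma
Step 2: Substitute values: z = (70 - 80) / 5
Step 3: z = -10 / 5 = -2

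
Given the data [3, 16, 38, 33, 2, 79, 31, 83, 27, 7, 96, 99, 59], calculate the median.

33

Step 1: Sort the data in ascending order: [2, 3, 7, 16, 27, 31, 33, 38, 59, 79, 83, 96, 99]
Step 2: The number of values is n = 13.
Step 3: Since n is odd, the median is the middle value at position 7: 33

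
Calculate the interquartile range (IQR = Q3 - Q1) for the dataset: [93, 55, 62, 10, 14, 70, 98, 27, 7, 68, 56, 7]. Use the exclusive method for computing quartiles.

58.5

Step 1: Sort the data: [7, 7, 10, 14, 27, 55, 56, 62, 68, 70, 93, 98]
Step 2: n = 12
Step 3: Using the exclusive quartile method:
  Q1 = 11
  Q2 (median) = 55.5
  Q3 = 69.5
  IQR = Q3 - Q1 = 69.5 - 11 = 58.5
Step 4: IQR = 58.5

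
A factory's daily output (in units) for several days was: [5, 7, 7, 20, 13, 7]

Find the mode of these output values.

7

Step 1: Count the frequency of each value:
  5: appears 1 time(s)
  7: appears 3 time(s)
  13: appears 1 time(s)
  20: appears 1 time(s)
Step 2: The value 7 appears most frequently (3 times).
Step 3: Mode = 7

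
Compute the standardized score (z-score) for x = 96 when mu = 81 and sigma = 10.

1.5

Step 1: Recall the z-score formula: z = (x - mu) / sigma
Step 2: Substitute values: z = (96 - 81) / 10
Step 3: z = 15 / 10 = 1.5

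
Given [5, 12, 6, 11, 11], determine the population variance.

8.4

Step 1: Compute the mean: (5 + 12 + 6 + 11 + 11) / 5 = 9
Step 2: Compute squared deviations from the mean:
  (5 - 9)^2 = 16
  (12 - 9)^2 = 9
  (6 - 9)^2 = 9
  (11 - 9)^2 = 4
  (11 - 9)^2 = 4
Step 3: Sum of squared deviations = 42
Step 4: Population variance = 42 / 5 = 8.4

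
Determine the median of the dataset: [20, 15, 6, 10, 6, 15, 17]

15

Step 1: Sort the data in ascending order: [6, 6, 10, 15, 15, 17, 20]
Step 2: The number of values is n = 7.
Step 3: Since n is odd, the median is the middle value at position 4: 15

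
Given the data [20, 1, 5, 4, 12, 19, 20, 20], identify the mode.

20

Step 1: Count the frequency of each value:
  1: appears 1 time(s)
  4: appears 1 time(s)
  5: appears 1 time(s)
  12: appears 1 time(s)
  19: appears 1 time(s)
  20: appears 3 time(s)
Step 2: The value 20 appears most frequently (3 times).
Step 3: Mode = 20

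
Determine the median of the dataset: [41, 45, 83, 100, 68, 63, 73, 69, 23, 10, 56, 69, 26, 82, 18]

63

Step 1: Sort the data in ascending order: [10, 18, 23, 26, 41, 45, 56, 63, 68, 69, 69, 73, 82, 83, 100]
Step 2: The number of values is n = 15.
Step 3: Since n is odd, the median is the middle value at position 8: 63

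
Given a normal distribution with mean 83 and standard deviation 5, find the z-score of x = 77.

-1.2

Step 1: Recall the z-score formula: z = (x - mu) / sigma
Step 2: Substitute values: z = (77 - 83) / 5
Step 3: z = -6 / 5 = -1.2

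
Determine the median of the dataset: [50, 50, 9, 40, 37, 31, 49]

40

Step 1: Sort the data in ascending order: [9, 31, 37, 40, 49, 50, 50]
Step 2: The number of values is n = 7.
Step 3: Since n is odd, the median is the middle value at position 4: 40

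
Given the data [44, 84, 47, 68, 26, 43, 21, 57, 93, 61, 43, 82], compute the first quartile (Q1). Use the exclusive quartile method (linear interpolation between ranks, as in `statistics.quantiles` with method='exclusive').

43

Step 1: Sort the data: [21, 26, 43, 43, 44, 47, 57, 61, 68, 82, 84, 93]
Step 2: n = 12
Step 3: Using the exclusive quartile method:
  Q1 = 43
  Q2 (median) = 52
  Q3 = 78.5
  IQR = Q3 - Q1 = 78.5 - 43 = 35.5
Step 4: Q1 = 43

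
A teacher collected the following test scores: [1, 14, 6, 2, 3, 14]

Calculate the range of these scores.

13

Step 1: Identify the maximum value: max = 14
Step 2: Identify the minimum value: min = 1
Step 3: Range = max - min = 14 - 1 = 13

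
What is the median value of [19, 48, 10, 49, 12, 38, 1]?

19

Step 1: Sort the data in ascending order: [1, 10, 12, 19, 38, 48, 49]
Step 2: The number of values is n = 7.
Step 3: Since n is odd, the median is the middle value at position 4: 19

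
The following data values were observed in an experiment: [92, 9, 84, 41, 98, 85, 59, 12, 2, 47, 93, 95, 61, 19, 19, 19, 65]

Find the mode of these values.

19

Step 1: Count the frequency of each value:
  2: appears 1 time(s)
  9: appears 1 time(s)
  12: appears 1 time(s)
  19: appears 3 time(s)
  41: appears 1 time(s)
  47: appears 1 time(s)
  59: appears 1 time(s)
  61: appears 1 time(s)
  65: appears 1 time(s)
  84: appears 1 time(s)
  85: appears 1 time(s)
  92: appears 1 time(s)
  93: appears 1 time(s)
  95: appears 1 time(s)
  98: appears 1 time(s)
Step 2: The value 19 appears most frequently (3 times).
Step 3: Mode = 19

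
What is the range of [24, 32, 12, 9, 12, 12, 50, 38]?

41

Step 1: Identify the maximum value: max = 50
Step 2: Identify the minimum value: min = 9
Step 3: Range = max - min = 50 - 9 = 41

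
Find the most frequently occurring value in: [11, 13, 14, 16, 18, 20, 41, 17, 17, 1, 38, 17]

17

Step 1: Count the frequency of each value:
  1: appears 1 time(s)
  11: appears 1 time(s)
  13: appears 1 time(s)
  14: appears 1 time(s)
  16: appears 1 time(s)
  17: appears 3 time(s)
  18: appears 1 time(s)
  20: appears 1 time(s)
  38: appears 1 time(s)
  41: appears 1 time(s)
Step 2: The value 17 appears most frequently (3 times).
Step 3: Mode = 17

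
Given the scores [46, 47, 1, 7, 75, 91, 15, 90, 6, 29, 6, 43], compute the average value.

38

Step 1: Sum all values: 46 + 47 + 1 + 7 + 75 + 91 + 15 + 90 + 6 + 29 + 6 + 43 = 456
Step 2: Count the number of values: n = 12
Step 3: Mean = sum / n = 456 / 12 = 38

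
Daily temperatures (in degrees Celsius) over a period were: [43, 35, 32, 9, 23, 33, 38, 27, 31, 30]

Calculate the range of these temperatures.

34

Step 1: Identify the maximum value: max = 43
Step 2: Identify the minimum value: min = 9
Step 3: Range = max - min = 43 - 9 = 34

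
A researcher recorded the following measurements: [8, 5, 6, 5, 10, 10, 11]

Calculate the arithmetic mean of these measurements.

7.8571

Step 1: Sum all values: 8 + 5 + 6 + 5 + 10 + 10 + 11 = 55
Step 2: Count the number of values: n = 7
Step 3: Mean = sum / n = 55 / 7 = 7.8571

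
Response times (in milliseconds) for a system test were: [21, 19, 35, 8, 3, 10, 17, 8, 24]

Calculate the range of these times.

32

Step 1: Identify the maximum value: max = 35
Step 2: Identify the minimum value: min = 3
Step 3: Range = max - min = 35 - 3 = 32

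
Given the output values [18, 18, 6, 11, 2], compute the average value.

11

Step 1: Sum all values: 18 + 18 + 6 + 11 + 2 = 55
Step 2: Count the number of values: n = 5
Step 3: Mean = sum / n = 55 / 5 = 11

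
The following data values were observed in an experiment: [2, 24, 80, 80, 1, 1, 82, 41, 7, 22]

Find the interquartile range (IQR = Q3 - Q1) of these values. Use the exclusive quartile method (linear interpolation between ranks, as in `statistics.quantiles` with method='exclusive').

78.25

Step 1: Sort the data: [1, 1, 2, 7, 22, 24, 41, 80, 80, 82]
Step 2: n = 10
Step 3: Using the exclusive quartile method:
  Q1 = 1.75
  Q2 (median) = 23
  Q3 = 80
  IQR = Q3 - Q1 = 80 - 1.75 = 78.25
Step 4: IQR = 78.25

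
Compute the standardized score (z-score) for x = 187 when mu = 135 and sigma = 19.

2.7368

Step 1: Recall the z-score formula: z = (x - mu) / sigma
Step 2: Substitute values: z = (187 - 135) / 19
Step 3: z = 52 / 19 = 2.7368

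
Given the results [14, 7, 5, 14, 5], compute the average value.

9

Step 1: Sum all values: 14 + 7 + 5 + 14 + 5 = 45
Step 2: Count the number of values: n = 5
Step 3: Mean = sum / n = 45 / 5 = 9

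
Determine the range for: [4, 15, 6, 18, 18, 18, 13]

14

Step 1: Identify the maximum value: max = 18
Step 2: Identify the minimum value: min = 4
Step 3: Range = max - min = 18 - 4 = 14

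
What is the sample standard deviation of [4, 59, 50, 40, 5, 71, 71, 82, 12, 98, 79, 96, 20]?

33.8227

Step 1: Compute the mean: 52.8462
Step 2: Sum of squared deviations from the mean: 13727.6923
Step 3: Sample variance = 13727.6923 / 12 = 1143.9744
Step 4: Standard deviation = sqrt(1143.9744) = 33.8227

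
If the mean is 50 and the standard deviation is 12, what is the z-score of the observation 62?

1

Step 1: Recall the z-score formula: z = (x - mu) / sigma
Step 2: Substitute values: z = (62 - 50) / 12
Step 3: z = 12 / 12 = 1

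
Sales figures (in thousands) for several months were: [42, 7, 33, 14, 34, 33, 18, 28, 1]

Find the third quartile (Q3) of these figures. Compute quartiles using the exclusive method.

33.5

Step 1: Sort the data: [1, 7, 14, 18, 28, 33, 33, 34, 42]
Step 2: n = 9
Step 3: Using the exclusive quartile method:
  Q1 = 10.5
  Q2 (median) = 28
  Q3 = 33.5
  IQR = Q3 - Q1 = 33.5 - 10.5 = 23
Step 4: Q3 = 33.5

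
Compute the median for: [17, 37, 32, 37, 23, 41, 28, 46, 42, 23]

34.5

Step 1: Sort the data in ascending order: [17, 23, 23, 28, 32, 37, 37, 41, 42, 46]
Step 2: The number of values is n = 10.
Step 3: Since n is even, the median is the average of positions 5 and 6:
  Median = (32 + 37) / 2 = 34.5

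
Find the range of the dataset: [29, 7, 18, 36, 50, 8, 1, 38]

49

Step 1: Identify the maximum value: max = 50
Step 2: Identify the minimum value: min = 1
Step 3: Range = max - min = 50 - 1 = 49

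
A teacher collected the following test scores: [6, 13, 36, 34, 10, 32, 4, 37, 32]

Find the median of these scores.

32

Step 1: Sort the data in ascending order: [4, 6, 10, 13, 32, 32, 34, 36, 37]
Step 2: The number of values is n = 9.
Step 3: Since n is odd, the median is the middle value at position 5: 32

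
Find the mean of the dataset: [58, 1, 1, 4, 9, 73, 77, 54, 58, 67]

40.2

Step 1: Sum all values: 58 + 1 + 1 + 4 + 9 + 73 + 77 + 54 + 58 + 67 = 402
Step 2: Count the number of values: n = 10
Step 3: Mean = sum / n = 402 / 10 = 40.2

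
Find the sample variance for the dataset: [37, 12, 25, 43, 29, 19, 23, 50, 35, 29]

129.2889

Step 1: Compute the mean: (37 + 12 + 25 + 43 + 29 + 19 + 23 + 50 + 35 + 29) / 10 = 30.2
Step 2: Compute squared deviations from the mean:
  (37 - 30.2)^2 = 46.24
  (12 - 30.2)^2 = 331.24
  (25 - 30.2)^2 = 27.04
  (43 - 30.2)^2 = 163.84
  (29 - 30.2)^2 = 1.44
  (19 - 30.2)^2 = 125.44
  (23 - 30.2)^2 = 51.84
  (50 - 30.2)^2 = 392.04
  (35 - 30.2)^2 = 23.04
  (29 - 30.2)^2 = 1.44
Step 3: Sum of squared deviations = 1163.6
Step 4: Sample variance = 1163.6 / 9 = 129.2889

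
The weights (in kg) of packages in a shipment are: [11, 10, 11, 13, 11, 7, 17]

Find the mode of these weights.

11

Step 1: Count the frequency of each value:
  7: appears 1 time(s)
  10: appears 1 time(s)
  11: appears 3 time(s)
  13: appears 1 time(s)
  17: appears 1 time(s)
Step 2: The value 11 appears most frequently (3 times).
Step 3: Mode = 11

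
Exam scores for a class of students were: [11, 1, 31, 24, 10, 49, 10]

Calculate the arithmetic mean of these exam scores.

19.4286

Step 1: Sum all values: 11 + 1 + 31 + 24 + 10 + 49 + 10 = 136
Step 2: Count the number of values: n = 7
Step 3: Mean = sum / n = 136 / 7 = 19.4286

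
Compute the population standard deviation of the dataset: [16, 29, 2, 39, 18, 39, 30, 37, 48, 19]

13.1457

Step 1: Compute the mean: 27.7
Step 2: Sum of squared deviations from the mean: 1728.1
Step 3: Population variance = 1728.1 / 10 = 172.81
Step 4: Standard deviation = sqrt(172.81) = 13.1457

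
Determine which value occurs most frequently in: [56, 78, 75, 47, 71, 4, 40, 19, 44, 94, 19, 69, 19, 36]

19

Step 1: Count the frequency of each value:
  4: appears 1 time(s)
  19: appears 3 time(s)
  36: appears 1 time(s)
  40: appears 1 time(s)
  44: appears 1 time(s)
  47: appears 1 time(s)
  56: appears 1 time(s)
  69: appears 1 time(s)
  71: appears 1 time(s)
  75: appears 1 time(s)
  78: appears 1 time(s)
  94: appears 1 time(s)
Step 2: The value 19 appears most frequently (3 times).
Step 3: Mode = 19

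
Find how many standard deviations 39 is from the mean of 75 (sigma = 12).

-3

Step 1: Recall the z-score formula: z = (x - mu) / sigma
Step 2: Substitute values: z = (39 - 75) / 12
Step 3: z = -36 / 12 = -3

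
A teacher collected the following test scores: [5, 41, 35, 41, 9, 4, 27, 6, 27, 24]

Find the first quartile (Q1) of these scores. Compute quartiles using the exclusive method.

5.75

Step 1: Sort the data: [4, 5, 6, 9, 24, 27, 27, 35, 41, 41]
Step 2: n = 10
Step 3: Using the exclusive quartile method:
  Q1 = 5.75
  Q2 (median) = 25.5
  Q3 = 36.5
  IQR = Q3 - Q1 = 36.5 - 5.75 = 30.75
Step 4: Q1 = 5.75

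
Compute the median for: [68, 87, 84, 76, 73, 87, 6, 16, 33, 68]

70.5

Step 1: Sort the data in ascending order: [6, 16, 33, 68, 68, 73, 76, 84, 87, 87]
Step 2: The number of values is n = 10.
Step 3: Since n is even, the median is the average of positions 5 and 6:
  Median = (68 + 73) / 2 = 70.5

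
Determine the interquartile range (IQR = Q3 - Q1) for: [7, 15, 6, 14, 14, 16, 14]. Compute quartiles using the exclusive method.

8

Step 1: Sort the data: [6, 7, 14, 14, 14, 15, 16]
Step 2: n = 7
Step 3: Using the exclusive quartile method:
  Q1 = 7
  Q2 (median) = 14
  Q3 = 15
  IQR = Q3 - Q1 = 15 - 7 = 8
Step 4: IQR = 8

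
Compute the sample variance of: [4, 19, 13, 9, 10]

30.5

Step 1: Compute the mean: (4 + 19 + 13 + 9 + 10) / 5 = 11
Step 2: Compute squared deviations from the mean:
  (4 - 11)^2 = 49
  (19 - 11)^2 = 64
  (13 - 11)^2 = 4
  (9 - 11)^2 = 4
  (10 - 11)^2 = 1
Step 3: Sum of squared deviations = 122
Step 4: Sample variance = 122 / 4 = 30.5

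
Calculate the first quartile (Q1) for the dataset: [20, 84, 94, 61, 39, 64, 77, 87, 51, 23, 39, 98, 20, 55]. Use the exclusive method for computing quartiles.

35

Step 1: Sort the data: [20, 20, 23, 39, 39, 51, 55, 61, 64, 77, 84, 87, 94, 98]
Step 2: n = 14
Step 3: Using the exclusive quartile method:
  Q1 = 35
  Q2 (median) = 58
  Q3 = 84.75
  IQR = Q3 - Q1 = 84.75 - 35 = 49.75
Step 4: Q1 = 35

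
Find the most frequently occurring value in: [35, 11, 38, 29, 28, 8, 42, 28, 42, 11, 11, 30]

11

Step 1: Count the frequency of each value:
  8: appears 1 time(s)
  11: appears 3 time(s)
  28: appears 2 time(s)
  29: appears 1 time(s)
  30: appears 1 time(s)
  35: appears 1 time(s)
  38: appears 1 time(s)
  42: appears 2 time(s)
Step 2: The value 11 appears most frequently (3 times).
Step 3: Mode = 11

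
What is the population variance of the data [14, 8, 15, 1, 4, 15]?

30.9167

Step 1: Compute the mean: (14 + 8 + 15 + 1 + 4 + 15) / 6 = 9.5
Step 2: Compute squared deviations from the mean:
  (14 - 9.5)^2 = 20.25
  (8 - 9.5)^2 = 2.25
  (15 - 9.5)^2 = 30.25
  (1 - 9.5)^2 = 72.25
  (4 - 9.5)^2 = 30.25
  (15 - 9.5)^2 = 30.25
Step 3: Sum of squared deviations = 185.5
Step 4: Population variance = 185.5 / 6 = 30.9167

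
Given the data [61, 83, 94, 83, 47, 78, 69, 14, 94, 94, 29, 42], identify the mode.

94

Step 1: Count the frequency of each value:
  14: appears 1 time(s)
  29: appears 1 time(s)
  42: appears 1 time(s)
  47: appears 1 time(s)
  61: appears 1 time(s)
  69: appears 1 time(s)
  78: appears 1 time(s)
  83: appears 2 time(s)
  94: appears 3 time(s)
Step 2: The value 94 appears most frequently (3 times).
Step 3: Mode = 94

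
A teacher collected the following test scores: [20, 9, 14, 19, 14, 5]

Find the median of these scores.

14

Step 1: Sort the data in ascending order: [5, 9, 14, 14, 19, 20]
Step 2: The number of values is n = 6.
Step 3: Since n is even, the median is the average of positions 3 and 4:
  Median = (14 + 14) / 2 = 14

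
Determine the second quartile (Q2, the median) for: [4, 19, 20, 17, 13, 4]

15

Step 1: Sort the data: [4, 4, 13, 17, 19, 20]
Step 2: n = 6
Step 3: Q2 is the median. Since n is even, it is the average of the values at positions 3 and 4:
  Q2 = (13 + 17) / 2 = 15
Step 4: Q2 = 15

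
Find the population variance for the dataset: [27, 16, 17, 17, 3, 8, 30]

78.1224

Step 1: Compute the mean: (27 + 16 + 17 + 17 + 3 + 8 + 30) / 7 = 16.8571
Step 2: Compute squared deviations from the mean:
  (27 - 16.8571)^2 = 102.8776
  (16 - 16.8571)^2 = 0.7347
  (17 - 16.8571)^2 = 0.0204
  (17 - 16.8571)^2 = 0.0204
  (3 - 16.8571)^2 = 192.0204
  (8 - 16.8571)^2 = 78.449
  (30 - 16.8571)^2 = 172.7347
Step 3: Sum of squared deviations = 546.8571
Step 4: Population variance = 546.8571 / 7 = 78.1224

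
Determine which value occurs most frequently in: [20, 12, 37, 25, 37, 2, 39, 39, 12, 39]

39

Step 1: Count the frequency of each value:
  2: appears 1 time(s)
  12: appears 2 time(s)
  20: appears 1 time(s)
  25: appears 1 time(s)
  37: appears 2 time(s)
  39: appears 3 time(s)
Step 2: The value 39 appears most frequently (3 times).
Step 3: Mode = 39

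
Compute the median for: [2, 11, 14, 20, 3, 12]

11.5

Step 1: Sort the data in ascending order: [2, 3, 11, 12, 14, 20]
Step 2: The number of values is n = 6.
Step 3: Since n is even, the median is the average of positions 3 and 4:
  Median = (11 + 12) / 2 = 11.5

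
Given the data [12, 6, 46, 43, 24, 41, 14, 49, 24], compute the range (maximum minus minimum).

43

Step 1: Identify the maximum value: max = 49
Step 2: Identify the minimum value: min = 6
Step 3: Range = max - min = 49 - 6 = 43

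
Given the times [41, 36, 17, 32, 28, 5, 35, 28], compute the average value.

27.75

Step 1: Sum all values: 41 + 36 + 17 + 32 + 28 + 5 + 35 + 28 = 222
Step 2: Count the number of values: n = 8
Step 3: Mean = sum / n = 222 / 8 = 27.75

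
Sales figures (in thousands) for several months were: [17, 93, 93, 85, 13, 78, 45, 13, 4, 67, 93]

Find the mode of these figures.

93

Step 1: Count the frequency of each value:
  4: appears 1 time(s)
  13: appears 2 time(s)
  17: appears 1 time(s)
  45: appears 1 time(s)
  67: appears 1 time(s)
  78: appears 1 time(s)
  85: appears 1 time(s)
  93: appears 3 time(s)
Step 2: The value 93 appears most frequently (3 times).
Step 3: Mode = 93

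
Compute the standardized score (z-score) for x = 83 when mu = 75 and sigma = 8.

1

Step 1: Recall the z-score formula: z = (x - mu) / sigma
Step 2: Substitute values: z = (83 - 75) / 8
Step 3: z = 8 / 8 = 1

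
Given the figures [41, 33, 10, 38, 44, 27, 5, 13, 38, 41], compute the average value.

29

Step 1: Sum all values: 41 + 33 + 10 + 38 + 44 + 27 + 5 + 13 + 38 + 41 = 290
Step 2: Count the number of values: n = 10
Step 3: Mean = sum / n = 290 / 10 = 29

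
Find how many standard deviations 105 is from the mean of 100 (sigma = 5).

1

Step 1: Recall the z-score formula: z = (x - mu) / sigma
Step 2: Substitute values: z = (105 - 100) / 5
Step 3: z = 5 / 5 = 1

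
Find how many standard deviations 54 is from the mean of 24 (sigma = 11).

2.7273

Step 1: Recall the z-score formula: z = (x - mu) / sigma
Step 2: Substitute values: z = (54 - 24) / 11
Step 3: z = 30 / 11 = 2.7273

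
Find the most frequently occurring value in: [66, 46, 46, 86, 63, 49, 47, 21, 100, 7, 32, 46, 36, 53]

46

Step 1: Count the frequency of each value:
  7: appears 1 time(s)
  21: appears 1 time(s)
  32: appears 1 time(s)
  36: appears 1 time(s)
  46: appears 3 time(s)
  47: appears 1 time(s)
  49: appears 1 time(s)
  53: appears 1 time(s)
  63: appears 1 time(s)
  66: appears 1 time(s)
  86: appears 1 time(s)
  100: appears 1 time(s)
Step 2: The value 46 appears most frequently (3 times).
Step 3: Mode = 46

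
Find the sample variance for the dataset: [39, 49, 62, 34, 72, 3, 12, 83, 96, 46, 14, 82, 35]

865.359

Step 1: Compute the mean: (39 + 49 + 62 + 34 + 72 + 3 + 12 + 83 + 96 + 46 + 14 + 82 + 35) / 13 = 48.2308
Step 2: Compute squared deviations from the mean:
  (39 - 48.2308)^2 = 85.2071
  (49 - 48.2308)^2 = 0.5917
  (62 - 48.2308)^2 = 189.5917
  (34 - 48.2308)^2 = 202.5148
  (72 - 48.2308)^2 = 564.9763
  (3 - 48.2308)^2 = 2045.8225
  (12 - 48.2308)^2 = 1312.6686
  (83 - 48.2308)^2 = 1208.8994
  (96 - 48.2308)^2 = 2281.8994
  (46 - 48.2308)^2 = 4.9763
  (14 - 48.2308)^2 = 1171.7456
  (82 - 48.2308)^2 = 1140.3609
  (35 - 48.2308)^2 = 175.0533
Step 3: Sum of squared deviations = 10384.3077
Step 4: Sample variance = 10384.3077 / 12 = 865.359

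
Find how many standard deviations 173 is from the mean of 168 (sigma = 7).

0.7143

Step 1: Recall the z-score formula: z = (x - mu) / sigma
Step 2: Substitute values: z = (173 - 168) / 7
Step 3: z = 5 / 7 = 0.7143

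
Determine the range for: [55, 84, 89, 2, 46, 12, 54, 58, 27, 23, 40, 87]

87

Step 1: Identify the maximum value: max = 89
Step 2: Identify the minimum value: min = 2
Step 3: Range = max - min = 89 - 2 = 87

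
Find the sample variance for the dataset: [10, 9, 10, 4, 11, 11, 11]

6.2857

Step 1: Compute the mean: (10 + 9 + 10 + 4 + 11 + 11 + 11) / 7 = 9.4286
Step 2: Compute squared deviations from the mean:
  (10 - 9.4286)^2 = 0.3265
  (9 - 9.4286)^2 = 0.1837
  (10 - 9.4286)^2 = 0.3265
  (4 - 9.4286)^2 = 29.4694
  (11 - 9.4286)^2 = 2.4694
  (11 - 9.4286)^2 = 2.4694
  (11 - 9.4286)^2 = 2.4694
Step 3: Sum of squared deviations = 37.7143
Step 4: Sample variance = 37.7143 / 6 = 6.2857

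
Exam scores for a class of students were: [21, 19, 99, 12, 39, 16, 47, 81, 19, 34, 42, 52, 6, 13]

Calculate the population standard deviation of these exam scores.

26.2228

Step 1: Compute the mean: 35.7143
Step 2: Sum of squared deviations from the mean: 9626.8571
Step 3: Population variance = 9626.8571 / 14 = 687.6327
Step 4: Standard deviation = sqrt(687.6327) = 26.2228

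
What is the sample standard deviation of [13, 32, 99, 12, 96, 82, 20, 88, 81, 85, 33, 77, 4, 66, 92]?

35.087

Step 1: Compute the mean: 58.6667
Step 2: Sum of squared deviations from the mean: 17235.3333
Step 3: Sample variance = 17235.3333 / 14 = 1231.0952
Step 4: Standard deviation = sqrt(1231.0952) = 35.087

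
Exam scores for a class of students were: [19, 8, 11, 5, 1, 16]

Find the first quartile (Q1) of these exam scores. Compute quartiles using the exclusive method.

4

Step 1: Sort the data: [1, 5, 8, 11, 16, 19]
Step 2: n = 6
Step 3: Using the exclusive quartile method:
  Q1 = 4
  Q2 (median) = 9.5
  Q3 = 16.75
  IQR = Q3 - Q1 = 16.75 - 4 = 12.75
Step 4: Q1 = 4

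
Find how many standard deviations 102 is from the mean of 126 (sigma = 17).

-1.4118

Step 1: Recall the z-score formula: z = (x - mu) / sigma
Step 2: Substitute values: z = (102 - 126) / 17
Step 3: z = -24 / 17 = -1.4118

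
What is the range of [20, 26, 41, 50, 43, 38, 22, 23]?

30

Step 1: Identify the maximum value: max = 50
Step 2: Identify the minimum value: min = 20
Step 3: Range = max - min = 50 - 20 = 30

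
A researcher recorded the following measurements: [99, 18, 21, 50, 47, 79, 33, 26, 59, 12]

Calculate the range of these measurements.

87

Step 1: Identify the maximum value: max = 99
Step 2: Identify the minimum value: min = 12
Step 3: Range = max - min = 99 - 12 = 87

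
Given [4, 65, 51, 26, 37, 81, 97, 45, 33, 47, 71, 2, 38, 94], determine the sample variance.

876.8626

Step 1: Compute the mean: (4 + 65 + 51 + 26 + 37 + 81 + 97 + 45 + 33 + 47 + 71 + 2 + 38 + 94) / 14 = 49.3571
Step 2: Compute squared deviations from the mean:
  (4 - 49.3571)^2 = 2057.2704
  (65 - 49.3571)^2 = 244.699
  (51 - 49.3571)^2 = 2.699
  (26 - 49.3571)^2 = 545.5561
  (37 - 49.3571)^2 = 152.699
  (81 - 49.3571)^2 = 1001.2704
  (97 - 49.3571)^2 = 2269.8418
  (45 - 49.3571)^2 = 18.9847
  (33 - 49.3571)^2 = 267.5561
  (47 - 49.3571)^2 = 5.5561
  (71 - 49.3571)^2 = 468.4133
  (2 - 49.3571)^2 = 2242.699
  (38 - 49.3571)^2 = 128.9847
  (94 - 49.3571)^2 = 1992.9847
Step 3: Sum of squared deviations = 11399.2143
Step 4: Sample variance = 11399.2143 / 13 = 876.8626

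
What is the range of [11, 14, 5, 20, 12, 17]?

15

Step 1: Identify the maximum value: max = 20
Step 2: Identify the minimum value: min = 5
Step 3: Range = max - min = 20 - 5 = 15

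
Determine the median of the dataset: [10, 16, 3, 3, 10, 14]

10

Step 1: Sort the data in ascending order: [3, 3, 10, 10, 14, 16]
Step 2: The number of values is n = 6.
Step 3: Since n is even, the median is the average of positions 3 and 4:
  Median = (10 + 10) / 2 = 10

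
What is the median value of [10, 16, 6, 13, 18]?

13

Step 1: Sort the data in ascending order: [6, 10, 13, 16, 18]
Step 2: The number of values is n = 5.
Step 3: Since n is odd, the median is the middle value at position 3: 13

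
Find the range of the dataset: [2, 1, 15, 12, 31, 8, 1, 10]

30

Step 1: Identify the maximum value: max = 31
Step 2: Identify the minimum value: min = 1
Step 3: Range = max - min = 31 - 1 = 30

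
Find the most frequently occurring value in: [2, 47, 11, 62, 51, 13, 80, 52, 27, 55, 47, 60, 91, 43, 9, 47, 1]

47

Step 1: Count the frequency of each value:
  1: appears 1 time(s)
  2: appears 1 time(s)
  9: appears 1 time(s)
  11: appears 1 time(s)
  13: appears 1 time(s)
  27: appears 1 time(s)
  43: appears 1 time(s)
  47: appears 3 time(s)
  51: appears 1 time(s)
  52: appears 1 time(s)
  55: appears 1 time(s)
  60: appears 1 time(s)
  62: appears 1 time(s)
  80: appears 1 time(s)
  91: appears 1 time(s)
Step 2: The value 47 appears most frequently (3 times).
Step 3: Mode = 47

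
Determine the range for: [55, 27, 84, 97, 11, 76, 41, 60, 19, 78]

86

Step 1: Identify the maximum value: max = 97
Step 2: Identify the minimum value: min = 11
Step 3: Range = max - min = 97 - 11 = 86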